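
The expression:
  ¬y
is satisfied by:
  {y: False}


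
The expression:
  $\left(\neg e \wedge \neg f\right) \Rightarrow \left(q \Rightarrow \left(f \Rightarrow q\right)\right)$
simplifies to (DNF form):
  $\text{True}$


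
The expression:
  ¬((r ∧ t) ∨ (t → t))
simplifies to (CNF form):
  False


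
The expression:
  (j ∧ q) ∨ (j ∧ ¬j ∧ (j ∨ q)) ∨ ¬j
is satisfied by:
  {q: True, j: False}
  {j: False, q: False}
  {j: True, q: True}


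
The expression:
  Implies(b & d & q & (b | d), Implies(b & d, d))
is always true.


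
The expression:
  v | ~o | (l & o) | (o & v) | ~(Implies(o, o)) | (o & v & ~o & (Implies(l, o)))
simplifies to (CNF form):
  l | v | ~o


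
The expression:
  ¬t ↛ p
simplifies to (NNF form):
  p ∨ ¬t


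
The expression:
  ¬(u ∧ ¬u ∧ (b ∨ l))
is always true.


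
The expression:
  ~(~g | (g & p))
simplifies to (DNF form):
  g & ~p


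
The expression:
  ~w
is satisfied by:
  {w: False}


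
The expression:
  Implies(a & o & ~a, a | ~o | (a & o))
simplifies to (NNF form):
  True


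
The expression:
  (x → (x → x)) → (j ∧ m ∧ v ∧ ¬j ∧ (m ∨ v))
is never true.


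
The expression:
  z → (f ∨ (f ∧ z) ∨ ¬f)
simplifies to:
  True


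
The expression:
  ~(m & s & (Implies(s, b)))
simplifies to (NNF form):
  ~b | ~m | ~s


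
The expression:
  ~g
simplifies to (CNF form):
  ~g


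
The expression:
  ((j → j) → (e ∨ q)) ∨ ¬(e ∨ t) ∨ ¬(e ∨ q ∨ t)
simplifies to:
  e ∨ q ∨ ¬t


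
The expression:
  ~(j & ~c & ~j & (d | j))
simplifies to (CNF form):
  True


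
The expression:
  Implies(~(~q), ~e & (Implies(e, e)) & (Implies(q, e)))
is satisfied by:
  {q: False}


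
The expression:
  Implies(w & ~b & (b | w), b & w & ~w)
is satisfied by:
  {b: True, w: False}
  {w: False, b: False}
  {w: True, b: True}


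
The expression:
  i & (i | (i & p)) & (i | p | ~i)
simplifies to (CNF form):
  i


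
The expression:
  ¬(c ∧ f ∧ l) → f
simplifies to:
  f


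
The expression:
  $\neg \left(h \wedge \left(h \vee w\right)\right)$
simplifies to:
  $\neg h$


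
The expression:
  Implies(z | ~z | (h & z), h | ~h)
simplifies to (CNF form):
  True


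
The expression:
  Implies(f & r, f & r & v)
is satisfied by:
  {v: True, r: False, f: False}
  {v: False, r: False, f: False}
  {f: True, v: True, r: False}
  {f: True, v: False, r: False}
  {r: True, v: True, f: False}
  {r: True, v: False, f: False}
  {r: True, f: True, v: True}


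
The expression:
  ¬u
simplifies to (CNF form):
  ¬u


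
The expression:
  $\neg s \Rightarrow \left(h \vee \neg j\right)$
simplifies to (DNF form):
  $h \vee s \vee \neg j$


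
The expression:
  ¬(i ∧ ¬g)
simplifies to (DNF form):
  g ∨ ¬i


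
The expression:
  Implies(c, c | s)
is always true.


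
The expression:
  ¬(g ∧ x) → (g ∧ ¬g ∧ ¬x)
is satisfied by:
  {x: True, g: True}


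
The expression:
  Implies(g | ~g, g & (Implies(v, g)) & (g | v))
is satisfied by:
  {g: True}


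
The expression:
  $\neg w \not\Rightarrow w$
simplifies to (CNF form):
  $\neg w$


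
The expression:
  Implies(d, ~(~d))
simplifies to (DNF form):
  True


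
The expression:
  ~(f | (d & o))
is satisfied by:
  {o: False, f: False, d: False}
  {d: True, o: False, f: False}
  {o: True, d: False, f: False}


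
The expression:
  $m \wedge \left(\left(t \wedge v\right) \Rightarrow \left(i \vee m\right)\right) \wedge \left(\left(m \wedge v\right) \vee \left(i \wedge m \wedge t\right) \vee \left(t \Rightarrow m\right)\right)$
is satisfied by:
  {m: True}


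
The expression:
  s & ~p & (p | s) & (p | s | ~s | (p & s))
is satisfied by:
  {s: True, p: False}


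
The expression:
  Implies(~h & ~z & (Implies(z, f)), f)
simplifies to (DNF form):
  f | h | z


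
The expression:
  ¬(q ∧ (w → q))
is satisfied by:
  {q: False}


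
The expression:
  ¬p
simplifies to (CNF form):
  ¬p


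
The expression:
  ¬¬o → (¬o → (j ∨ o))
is always true.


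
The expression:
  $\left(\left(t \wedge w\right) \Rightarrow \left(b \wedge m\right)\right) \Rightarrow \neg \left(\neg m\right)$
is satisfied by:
  {m: True, w: True, t: True}
  {m: True, w: True, t: False}
  {m: True, t: True, w: False}
  {m: True, t: False, w: False}
  {w: True, t: True, m: False}


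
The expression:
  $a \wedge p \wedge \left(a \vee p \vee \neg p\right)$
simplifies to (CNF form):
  $a \wedge p$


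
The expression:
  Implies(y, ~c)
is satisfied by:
  {c: False, y: False}
  {y: True, c: False}
  {c: True, y: False}


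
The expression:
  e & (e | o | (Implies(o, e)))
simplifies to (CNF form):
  e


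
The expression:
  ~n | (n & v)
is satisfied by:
  {v: True, n: False}
  {n: False, v: False}
  {n: True, v: True}


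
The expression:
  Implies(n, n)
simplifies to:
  True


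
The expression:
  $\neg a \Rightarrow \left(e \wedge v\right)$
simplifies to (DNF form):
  $a \vee \left(e \wedge v\right)$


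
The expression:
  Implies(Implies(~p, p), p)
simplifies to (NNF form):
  True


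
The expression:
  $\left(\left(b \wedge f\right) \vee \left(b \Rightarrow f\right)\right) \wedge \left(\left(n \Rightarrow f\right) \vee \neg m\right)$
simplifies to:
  $f \vee \left(\neg b \wedge \neg m\right) \vee \left(\neg b \wedge \neg n\right)$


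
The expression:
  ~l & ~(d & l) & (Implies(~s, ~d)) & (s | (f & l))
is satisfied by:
  {s: True, l: False}


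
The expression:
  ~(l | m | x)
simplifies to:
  ~l & ~m & ~x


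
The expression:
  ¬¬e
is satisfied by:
  {e: True}


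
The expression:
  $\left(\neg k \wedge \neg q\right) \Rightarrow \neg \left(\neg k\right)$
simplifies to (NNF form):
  $k \vee q$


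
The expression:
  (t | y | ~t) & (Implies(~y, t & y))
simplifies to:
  y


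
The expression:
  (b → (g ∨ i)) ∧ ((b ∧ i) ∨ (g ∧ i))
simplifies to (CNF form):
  i ∧ (b ∨ g)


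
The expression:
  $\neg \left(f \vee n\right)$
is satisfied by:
  {n: False, f: False}


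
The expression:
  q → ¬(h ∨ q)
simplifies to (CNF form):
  ¬q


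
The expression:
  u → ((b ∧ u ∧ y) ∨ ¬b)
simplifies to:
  y ∨ ¬b ∨ ¬u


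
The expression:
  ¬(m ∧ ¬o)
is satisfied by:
  {o: True, m: False}
  {m: False, o: False}
  {m: True, o: True}


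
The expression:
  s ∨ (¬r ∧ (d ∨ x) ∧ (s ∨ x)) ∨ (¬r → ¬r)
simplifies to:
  True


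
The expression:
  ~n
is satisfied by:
  {n: False}


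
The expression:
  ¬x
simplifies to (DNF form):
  ¬x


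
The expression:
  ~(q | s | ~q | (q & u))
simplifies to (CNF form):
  False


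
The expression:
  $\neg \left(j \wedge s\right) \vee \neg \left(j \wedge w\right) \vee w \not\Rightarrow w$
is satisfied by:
  {w: False, s: False, j: False}
  {j: True, w: False, s: False}
  {s: True, w: False, j: False}
  {j: True, s: True, w: False}
  {w: True, j: False, s: False}
  {j: True, w: True, s: False}
  {s: True, w: True, j: False}


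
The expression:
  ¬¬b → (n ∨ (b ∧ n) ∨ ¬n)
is always true.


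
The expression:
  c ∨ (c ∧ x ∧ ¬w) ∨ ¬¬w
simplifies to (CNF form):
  c ∨ w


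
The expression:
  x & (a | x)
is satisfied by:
  {x: True}


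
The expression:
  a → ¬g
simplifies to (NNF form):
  ¬a ∨ ¬g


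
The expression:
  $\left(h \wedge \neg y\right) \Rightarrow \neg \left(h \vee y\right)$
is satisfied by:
  {y: True, h: False}
  {h: False, y: False}
  {h: True, y: True}


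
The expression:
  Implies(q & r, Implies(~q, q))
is always true.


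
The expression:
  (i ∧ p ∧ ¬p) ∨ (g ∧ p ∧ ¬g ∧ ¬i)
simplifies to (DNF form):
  False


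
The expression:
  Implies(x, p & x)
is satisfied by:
  {p: True, x: False}
  {x: False, p: False}
  {x: True, p: True}


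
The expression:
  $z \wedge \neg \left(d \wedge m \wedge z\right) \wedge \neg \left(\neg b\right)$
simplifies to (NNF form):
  $b \wedge z \wedge \left(\neg d \vee \neg m\right)$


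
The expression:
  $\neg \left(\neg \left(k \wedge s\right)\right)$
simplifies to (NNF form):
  $k \wedge s$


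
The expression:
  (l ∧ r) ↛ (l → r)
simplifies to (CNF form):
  False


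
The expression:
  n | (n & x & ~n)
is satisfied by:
  {n: True}


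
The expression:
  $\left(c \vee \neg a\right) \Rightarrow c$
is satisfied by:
  {a: True, c: True}
  {a: True, c: False}
  {c: True, a: False}


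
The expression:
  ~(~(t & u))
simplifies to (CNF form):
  t & u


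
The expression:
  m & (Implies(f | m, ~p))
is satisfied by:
  {m: True, p: False}


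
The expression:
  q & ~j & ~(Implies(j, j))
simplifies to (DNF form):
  False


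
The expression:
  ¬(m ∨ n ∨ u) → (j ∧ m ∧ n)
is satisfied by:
  {n: True, m: True, u: True}
  {n: True, m: True, u: False}
  {n: True, u: True, m: False}
  {n: True, u: False, m: False}
  {m: True, u: True, n: False}
  {m: True, u: False, n: False}
  {u: True, m: False, n: False}


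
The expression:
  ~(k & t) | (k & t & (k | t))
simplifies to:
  True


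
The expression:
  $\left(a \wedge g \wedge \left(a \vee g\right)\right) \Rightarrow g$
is always true.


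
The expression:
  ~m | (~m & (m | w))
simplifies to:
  ~m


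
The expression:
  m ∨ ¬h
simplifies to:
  m ∨ ¬h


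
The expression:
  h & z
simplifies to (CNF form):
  h & z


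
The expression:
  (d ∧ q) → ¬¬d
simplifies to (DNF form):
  True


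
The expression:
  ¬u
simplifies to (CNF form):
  ¬u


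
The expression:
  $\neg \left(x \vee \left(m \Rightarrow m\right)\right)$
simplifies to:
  $\text{False}$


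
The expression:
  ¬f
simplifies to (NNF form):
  ¬f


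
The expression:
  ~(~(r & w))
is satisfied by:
  {r: True, w: True}


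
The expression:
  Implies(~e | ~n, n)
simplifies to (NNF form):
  n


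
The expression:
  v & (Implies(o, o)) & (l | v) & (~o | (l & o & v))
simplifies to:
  v & (l | ~o)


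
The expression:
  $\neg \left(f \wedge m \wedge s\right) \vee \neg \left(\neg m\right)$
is always true.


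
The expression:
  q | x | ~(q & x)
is always true.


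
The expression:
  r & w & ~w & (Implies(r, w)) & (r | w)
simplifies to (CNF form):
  False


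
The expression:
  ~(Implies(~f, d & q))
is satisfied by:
  {q: False, f: False, d: False}
  {d: True, q: False, f: False}
  {q: True, d: False, f: False}


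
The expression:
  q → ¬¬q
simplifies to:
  True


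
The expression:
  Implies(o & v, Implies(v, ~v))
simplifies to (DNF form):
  ~o | ~v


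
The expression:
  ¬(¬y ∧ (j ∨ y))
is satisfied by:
  {y: True, j: False}
  {j: False, y: False}
  {j: True, y: True}


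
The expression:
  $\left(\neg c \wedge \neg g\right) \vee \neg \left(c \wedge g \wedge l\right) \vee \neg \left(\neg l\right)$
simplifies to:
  $\text{True}$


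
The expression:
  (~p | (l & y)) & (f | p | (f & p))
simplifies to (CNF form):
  (f | p) & (l | ~p) & (y | ~p)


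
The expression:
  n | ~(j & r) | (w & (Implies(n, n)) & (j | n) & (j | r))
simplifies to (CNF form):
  n | w | ~j | ~r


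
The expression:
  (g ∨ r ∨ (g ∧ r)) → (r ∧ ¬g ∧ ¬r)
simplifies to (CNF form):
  ¬g ∧ ¬r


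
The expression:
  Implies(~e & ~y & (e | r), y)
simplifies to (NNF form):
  e | y | ~r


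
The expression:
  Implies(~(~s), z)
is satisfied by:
  {z: True, s: False}
  {s: False, z: False}
  {s: True, z: True}


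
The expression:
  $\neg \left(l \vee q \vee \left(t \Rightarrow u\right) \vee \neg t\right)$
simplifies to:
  $t \wedge \neg l \wedge \neg q \wedge \neg u$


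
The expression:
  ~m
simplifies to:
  ~m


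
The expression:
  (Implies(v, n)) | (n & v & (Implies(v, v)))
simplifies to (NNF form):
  n | ~v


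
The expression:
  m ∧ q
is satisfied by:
  {m: True, q: True}


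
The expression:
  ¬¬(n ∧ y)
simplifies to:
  n ∧ y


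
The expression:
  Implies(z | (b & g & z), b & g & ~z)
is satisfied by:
  {z: False}


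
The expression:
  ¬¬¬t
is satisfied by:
  {t: False}


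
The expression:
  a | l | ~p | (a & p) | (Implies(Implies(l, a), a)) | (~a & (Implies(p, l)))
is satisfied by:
  {a: True, l: True, p: False}
  {a: True, p: False, l: False}
  {l: True, p: False, a: False}
  {l: False, p: False, a: False}
  {a: True, l: True, p: True}
  {a: True, p: True, l: False}
  {l: True, p: True, a: False}


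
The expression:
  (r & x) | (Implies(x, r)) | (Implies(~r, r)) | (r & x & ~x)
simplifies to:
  r | ~x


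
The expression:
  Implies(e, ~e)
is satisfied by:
  {e: False}


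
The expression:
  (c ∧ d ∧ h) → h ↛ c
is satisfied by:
  {h: False, c: False, d: False}
  {d: True, h: False, c: False}
  {c: True, h: False, d: False}
  {d: True, c: True, h: False}
  {h: True, d: False, c: False}
  {d: True, h: True, c: False}
  {c: True, h: True, d: False}


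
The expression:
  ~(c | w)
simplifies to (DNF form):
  ~c & ~w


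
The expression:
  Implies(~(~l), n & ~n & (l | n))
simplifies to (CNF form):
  ~l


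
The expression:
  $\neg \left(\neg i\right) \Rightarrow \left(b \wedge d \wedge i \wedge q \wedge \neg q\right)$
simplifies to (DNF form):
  $\neg i$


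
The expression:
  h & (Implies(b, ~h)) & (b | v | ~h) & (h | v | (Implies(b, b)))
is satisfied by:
  {h: True, v: True, b: False}


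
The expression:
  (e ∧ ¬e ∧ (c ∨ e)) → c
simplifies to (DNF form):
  True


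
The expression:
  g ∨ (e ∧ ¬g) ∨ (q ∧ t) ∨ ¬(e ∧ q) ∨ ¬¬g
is always true.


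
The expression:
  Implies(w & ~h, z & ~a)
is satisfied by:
  {h: True, z: True, w: False, a: False}
  {h: True, z: False, w: False, a: False}
  {a: True, h: True, z: True, w: False}
  {a: True, h: True, z: False, w: False}
  {z: True, a: False, w: False, h: False}
  {z: False, a: False, w: False, h: False}
  {a: True, z: True, w: False, h: False}
  {a: True, z: False, w: False, h: False}
  {h: True, w: True, z: True, a: False}
  {h: True, w: True, z: False, a: False}
  {a: True, h: True, w: True, z: True}
  {a: True, h: True, w: True, z: False}
  {w: True, z: True, a: False, h: False}


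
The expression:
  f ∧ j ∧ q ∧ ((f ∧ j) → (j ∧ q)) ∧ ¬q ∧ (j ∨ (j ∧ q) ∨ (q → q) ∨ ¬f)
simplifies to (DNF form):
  False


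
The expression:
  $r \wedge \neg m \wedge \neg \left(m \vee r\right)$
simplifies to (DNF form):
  $\text{False}$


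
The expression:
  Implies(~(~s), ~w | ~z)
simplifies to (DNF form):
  ~s | ~w | ~z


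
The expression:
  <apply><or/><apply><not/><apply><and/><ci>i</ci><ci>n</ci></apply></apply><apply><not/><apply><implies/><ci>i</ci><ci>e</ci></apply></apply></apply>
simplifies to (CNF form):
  <apply><or/><apply><not/><ci>e</ci></apply><apply><not/><ci>i</ci></apply><apply><not/><ci>n</ci></apply></apply>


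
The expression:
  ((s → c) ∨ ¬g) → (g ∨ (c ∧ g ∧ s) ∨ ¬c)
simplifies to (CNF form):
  g ∨ ¬c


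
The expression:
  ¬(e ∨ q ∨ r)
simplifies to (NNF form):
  ¬e ∧ ¬q ∧ ¬r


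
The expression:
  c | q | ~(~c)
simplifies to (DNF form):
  c | q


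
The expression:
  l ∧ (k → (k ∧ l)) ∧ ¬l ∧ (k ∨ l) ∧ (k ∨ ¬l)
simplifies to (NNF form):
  False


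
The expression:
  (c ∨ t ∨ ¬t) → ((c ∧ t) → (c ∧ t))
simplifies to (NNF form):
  True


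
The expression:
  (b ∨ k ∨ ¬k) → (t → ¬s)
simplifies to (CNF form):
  ¬s ∨ ¬t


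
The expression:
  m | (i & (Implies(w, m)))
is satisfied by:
  {m: True, i: True, w: False}
  {m: True, i: False, w: False}
  {m: True, w: True, i: True}
  {m: True, w: True, i: False}
  {i: True, w: False, m: False}


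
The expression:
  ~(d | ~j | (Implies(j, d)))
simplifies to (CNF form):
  j & ~d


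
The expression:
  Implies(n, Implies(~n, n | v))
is always true.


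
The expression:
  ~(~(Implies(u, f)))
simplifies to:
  f | ~u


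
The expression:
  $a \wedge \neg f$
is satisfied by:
  {a: True, f: False}


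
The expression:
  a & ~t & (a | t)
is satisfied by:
  {a: True, t: False}


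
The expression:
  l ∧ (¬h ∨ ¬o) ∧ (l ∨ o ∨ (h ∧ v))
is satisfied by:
  {l: True, h: False, o: False}
  {o: True, l: True, h: False}
  {h: True, l: True, o: False}


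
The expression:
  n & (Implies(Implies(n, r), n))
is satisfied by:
  {n: True}


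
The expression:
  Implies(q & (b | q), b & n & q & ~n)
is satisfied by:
  {q: False}


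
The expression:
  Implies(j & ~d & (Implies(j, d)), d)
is always true.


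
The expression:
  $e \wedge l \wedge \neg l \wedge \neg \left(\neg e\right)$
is never true.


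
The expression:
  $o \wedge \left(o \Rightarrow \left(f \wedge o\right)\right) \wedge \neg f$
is never true.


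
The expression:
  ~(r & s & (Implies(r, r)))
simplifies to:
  ~r | ~s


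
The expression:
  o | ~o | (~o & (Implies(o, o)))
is always true.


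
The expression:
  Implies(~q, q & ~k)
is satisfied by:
  {q: True}


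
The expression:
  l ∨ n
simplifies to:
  l ∨ n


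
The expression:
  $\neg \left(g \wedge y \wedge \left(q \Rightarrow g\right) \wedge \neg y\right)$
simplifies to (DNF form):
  $\text{True}$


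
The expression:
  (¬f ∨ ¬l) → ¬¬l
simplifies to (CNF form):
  l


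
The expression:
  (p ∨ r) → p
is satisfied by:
  {p: True, r: False}
  {r: False, p: False}
  {r: True, p: True}


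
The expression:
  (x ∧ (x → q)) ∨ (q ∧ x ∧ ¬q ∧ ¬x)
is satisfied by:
  {x: True, q: True}


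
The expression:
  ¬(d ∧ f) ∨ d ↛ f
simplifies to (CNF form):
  ¬d ∨ ¬f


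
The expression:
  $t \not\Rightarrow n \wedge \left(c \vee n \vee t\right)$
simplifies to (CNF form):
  $t \wedge \neg n$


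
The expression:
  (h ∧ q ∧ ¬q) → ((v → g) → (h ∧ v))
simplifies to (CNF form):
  True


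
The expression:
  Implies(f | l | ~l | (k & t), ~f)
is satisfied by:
  {f: False}


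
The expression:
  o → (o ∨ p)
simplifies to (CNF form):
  True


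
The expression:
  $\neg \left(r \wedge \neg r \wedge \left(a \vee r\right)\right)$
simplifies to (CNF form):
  $\text{True}$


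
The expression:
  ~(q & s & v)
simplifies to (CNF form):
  ~q | ~s | ~v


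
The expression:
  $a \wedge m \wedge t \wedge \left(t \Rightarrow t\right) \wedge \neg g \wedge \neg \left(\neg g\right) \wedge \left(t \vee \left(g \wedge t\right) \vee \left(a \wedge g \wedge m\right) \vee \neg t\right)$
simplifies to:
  $\text{False}$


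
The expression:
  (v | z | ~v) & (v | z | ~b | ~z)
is always true.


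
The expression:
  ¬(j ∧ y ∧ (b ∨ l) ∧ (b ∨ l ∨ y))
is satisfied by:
  {b: False, l: False, y: False, j: False}
  {l: True, j: False, b: False, y: False}
  {b: True, j: False, l: False, y: False}
  {l: True, b: True, j: False, y: False}
  {j: True, b: False, l: False, y: False}
  {j: True, l: True, b: False, y: False}
  {j: True, b: True, l: False, y: False}
  {j: True, l: True, b: True, y: False}
  {y: True, j: False, b: False, l: False}
  {y: True, l: True, j: False, b: False}
  {y: True, b: True, j: False, l: False}
  {y: True, l: True, b: True, j: False}
  {y: True, j: True, b: False, l: False}


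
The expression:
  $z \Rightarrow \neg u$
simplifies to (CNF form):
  $\neg u \vee \neg z$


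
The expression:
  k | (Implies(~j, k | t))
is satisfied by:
  {k: True, t: True, j: True}
  {k: True, t: True, j: False}
  {k: True, j: True, t: False}
  {k: True, j: False, t: False}
  {t: True, j: True, k: False}
  {t: True, j: False, k: False}
  {j: True, t: False, k: False}


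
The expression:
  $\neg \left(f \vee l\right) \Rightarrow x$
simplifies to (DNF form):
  $f \vee l \vee x$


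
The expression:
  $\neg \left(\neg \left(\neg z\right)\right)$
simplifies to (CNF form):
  $\neg z$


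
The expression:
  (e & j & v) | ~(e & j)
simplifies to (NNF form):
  v | ~e | ~j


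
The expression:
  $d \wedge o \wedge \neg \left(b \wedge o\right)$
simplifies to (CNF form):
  $d \wedge o \wedge \neg b$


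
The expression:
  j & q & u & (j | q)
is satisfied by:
  {j: True, u: True, q: True}


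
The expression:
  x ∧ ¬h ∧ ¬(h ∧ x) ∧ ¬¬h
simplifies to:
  False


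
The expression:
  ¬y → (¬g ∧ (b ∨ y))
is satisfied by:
  {y: True, b: True, g: False}
  {y: True, b: False, g: False}
  {y: True, g: True, b: True}
  {y: True, g: True, b: False}
  {b: True, g: False, y: False}


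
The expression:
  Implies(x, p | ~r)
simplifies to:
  p | ~r | ~x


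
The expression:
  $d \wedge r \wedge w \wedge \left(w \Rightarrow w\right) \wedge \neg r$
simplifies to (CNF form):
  $\text{False}$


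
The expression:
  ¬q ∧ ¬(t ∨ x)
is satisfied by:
  {q: False, t: False, x: False}


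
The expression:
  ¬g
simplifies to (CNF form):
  ¬g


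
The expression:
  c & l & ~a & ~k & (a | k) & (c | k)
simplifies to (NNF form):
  False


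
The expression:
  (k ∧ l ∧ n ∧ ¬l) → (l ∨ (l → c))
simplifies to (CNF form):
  True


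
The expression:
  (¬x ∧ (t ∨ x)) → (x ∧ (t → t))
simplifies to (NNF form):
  x ∨ ¬t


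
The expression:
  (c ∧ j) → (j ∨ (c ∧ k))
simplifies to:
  True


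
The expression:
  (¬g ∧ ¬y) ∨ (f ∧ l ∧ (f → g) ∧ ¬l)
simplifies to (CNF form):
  ¬g ∧ ¬y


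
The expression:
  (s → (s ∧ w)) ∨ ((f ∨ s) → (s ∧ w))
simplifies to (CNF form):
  w ∨ ¬s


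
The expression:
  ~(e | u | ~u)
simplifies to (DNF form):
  False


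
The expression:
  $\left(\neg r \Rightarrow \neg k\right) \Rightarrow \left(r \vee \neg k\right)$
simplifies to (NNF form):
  $\text{True}$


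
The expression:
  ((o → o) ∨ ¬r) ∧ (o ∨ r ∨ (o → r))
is always true.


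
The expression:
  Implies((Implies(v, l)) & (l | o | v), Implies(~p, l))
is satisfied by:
  {v: True, l: True, p: True, o: False}
  {v: True, l: True, o: False, p: False}
  {v: True, p: True, o: False, l: False}
  {v: True, o: False, p: False, l: False}
  {l: True, p: True, o: False, v: False}
  {l: True, o: False, p: False, v: False}
  {p: True, l: False, o: False, v: False}
  {l: False, o: False, p: False, v: False}
  {l: True, v: True, o: True, p: True}
  {l: True, v: True, o: True, p: False}
  {v: True, o: True, p: True, l: False}
  {v: True, o: True, l: False, p: False}
  {p: True, o: True, l: True, v: False}
  {o: True, l: True, v: False, p: False}
  {o: True, p: True, v: False, l: False}


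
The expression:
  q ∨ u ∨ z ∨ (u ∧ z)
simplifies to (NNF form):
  q ∨ u ∨ z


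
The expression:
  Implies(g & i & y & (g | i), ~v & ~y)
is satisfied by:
  {g: False, y: False, i: False}
  {i: True, g: False, y: False}
  {y: True, g: False, i: False}
  {i: True, y: True, g: False}
  {g: True, i: False, y: False}
  {i: True, g: True, y: False}
  {y: True, g: True, i: False}


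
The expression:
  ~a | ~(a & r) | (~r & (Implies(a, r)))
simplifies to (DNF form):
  ~a | ~r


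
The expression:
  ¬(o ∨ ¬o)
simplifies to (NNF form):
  False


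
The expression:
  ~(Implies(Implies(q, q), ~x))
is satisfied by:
  {x: True}


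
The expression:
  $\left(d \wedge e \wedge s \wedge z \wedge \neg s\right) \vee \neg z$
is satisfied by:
  {z: False}


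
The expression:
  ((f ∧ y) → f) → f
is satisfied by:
  {f: True}


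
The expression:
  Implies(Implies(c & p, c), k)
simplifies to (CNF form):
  k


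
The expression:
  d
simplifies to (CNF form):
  d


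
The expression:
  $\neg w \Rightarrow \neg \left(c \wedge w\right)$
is always true.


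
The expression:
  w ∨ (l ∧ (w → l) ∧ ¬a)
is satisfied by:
  {w: True, l: True, a: False}
  {w: True, l: False, a: False}
  {a: True, w: True, l: True}
  {a: True, w: True, l: False}
  {l: True, a: False, w: False}


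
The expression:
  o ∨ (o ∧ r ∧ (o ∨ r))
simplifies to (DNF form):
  o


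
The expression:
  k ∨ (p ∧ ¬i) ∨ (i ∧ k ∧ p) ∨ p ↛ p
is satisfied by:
  {k: True, p: True, i: False}
  {k: True, i: False, p: False}
  {k: True, p: True, i: True}
  {k: True, i: True, p: False}
  {p: True, i: False, k: False}


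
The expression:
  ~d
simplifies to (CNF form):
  ~d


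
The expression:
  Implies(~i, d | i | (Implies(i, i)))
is always true.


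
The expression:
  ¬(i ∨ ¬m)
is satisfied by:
  {m: True, i: False}


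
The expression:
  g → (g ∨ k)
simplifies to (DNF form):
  True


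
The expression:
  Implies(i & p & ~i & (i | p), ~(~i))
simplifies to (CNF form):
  True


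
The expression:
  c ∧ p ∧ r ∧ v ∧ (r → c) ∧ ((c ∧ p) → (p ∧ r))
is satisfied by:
  {r: True, c: True, p: True, v: True}


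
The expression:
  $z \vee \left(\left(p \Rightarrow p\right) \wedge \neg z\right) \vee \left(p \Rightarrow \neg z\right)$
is always true.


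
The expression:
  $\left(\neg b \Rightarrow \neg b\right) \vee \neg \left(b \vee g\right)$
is always true.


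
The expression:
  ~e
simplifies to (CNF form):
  ~e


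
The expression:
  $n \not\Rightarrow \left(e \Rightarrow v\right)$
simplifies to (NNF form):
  $e \wedge n \wedge \neg v$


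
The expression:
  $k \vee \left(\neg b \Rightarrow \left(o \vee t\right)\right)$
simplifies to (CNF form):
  $b \vee k \vee o \vee t$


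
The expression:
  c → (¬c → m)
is always true.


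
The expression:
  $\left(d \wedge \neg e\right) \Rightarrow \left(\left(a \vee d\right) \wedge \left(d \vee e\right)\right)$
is always true.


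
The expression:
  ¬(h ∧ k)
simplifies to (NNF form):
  ¬h ∨ ¬k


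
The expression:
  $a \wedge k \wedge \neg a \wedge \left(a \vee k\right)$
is never true.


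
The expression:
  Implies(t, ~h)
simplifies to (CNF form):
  ~h | ~t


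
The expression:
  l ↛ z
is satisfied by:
  {l: True, z: False}


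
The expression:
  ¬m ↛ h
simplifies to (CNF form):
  h ∨ ¬m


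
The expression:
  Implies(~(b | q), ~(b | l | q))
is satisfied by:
  {b: True, q: True, l: False}
  {b: True, l: False, q: False}
  {q: True, l: False, b: False}
  {q: False, l: False, b: False}
  {b: True, q: True, l: True}
  {b: True, l: True, q: False}
  {q: True, l: True, b: False}


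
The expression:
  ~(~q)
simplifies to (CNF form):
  q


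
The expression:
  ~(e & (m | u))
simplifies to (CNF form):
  (~e | ~m) & (~e | ~u)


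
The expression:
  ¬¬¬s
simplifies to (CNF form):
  ¬s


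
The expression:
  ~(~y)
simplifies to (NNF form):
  y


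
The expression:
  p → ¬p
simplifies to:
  ¬p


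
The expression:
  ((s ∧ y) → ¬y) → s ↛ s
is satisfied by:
  {s: True, y: True}


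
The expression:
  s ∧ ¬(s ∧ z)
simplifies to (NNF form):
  s ∧ ¬z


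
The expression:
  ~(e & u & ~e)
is always true.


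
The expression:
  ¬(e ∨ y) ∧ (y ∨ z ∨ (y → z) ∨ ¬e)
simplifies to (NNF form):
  ¬e ∧ ¬y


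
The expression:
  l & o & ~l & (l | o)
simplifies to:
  False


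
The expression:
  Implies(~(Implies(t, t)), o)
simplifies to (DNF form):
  True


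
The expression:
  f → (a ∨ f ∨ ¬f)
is always true.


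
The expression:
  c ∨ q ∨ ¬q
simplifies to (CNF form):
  True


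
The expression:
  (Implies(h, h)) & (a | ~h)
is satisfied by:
  {a: True, h: False}
  {h: False, a: False}
  {h: True, a: True}


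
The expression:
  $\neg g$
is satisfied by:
  {g: False}


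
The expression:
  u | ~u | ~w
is always true.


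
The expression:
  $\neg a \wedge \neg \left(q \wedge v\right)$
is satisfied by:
  {v: False, a: False, q: False}
  {q: True, v: False, a: False}
  {v: True, q: False, a: False}


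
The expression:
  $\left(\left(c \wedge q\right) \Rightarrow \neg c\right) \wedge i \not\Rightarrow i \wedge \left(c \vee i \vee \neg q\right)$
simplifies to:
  $\text{False}$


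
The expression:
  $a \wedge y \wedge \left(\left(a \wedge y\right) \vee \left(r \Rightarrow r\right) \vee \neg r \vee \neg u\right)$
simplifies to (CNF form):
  $a \wedge y$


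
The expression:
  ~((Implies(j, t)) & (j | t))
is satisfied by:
  {t: False}


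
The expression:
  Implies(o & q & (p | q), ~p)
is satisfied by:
  {p: False, q: False, o: False}
  {o: True, p: False, q: False}
  {q: True, p: False, o: False}
  {o: True, q: True, p: False}
  {p: True, o: False, q: False}
  {o: True, p: True, q: False}
  {q: True, p: True, o: False}


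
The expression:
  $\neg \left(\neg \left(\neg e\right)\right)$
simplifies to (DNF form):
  $\neg e$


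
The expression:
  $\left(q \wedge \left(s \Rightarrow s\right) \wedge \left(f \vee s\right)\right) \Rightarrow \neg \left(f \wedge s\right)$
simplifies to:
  $\neg f \vee \neg q \vee \neg s$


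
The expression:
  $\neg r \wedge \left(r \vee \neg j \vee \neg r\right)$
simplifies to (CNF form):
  $\neg r$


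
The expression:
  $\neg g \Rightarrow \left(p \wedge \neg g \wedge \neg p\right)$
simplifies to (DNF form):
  $g$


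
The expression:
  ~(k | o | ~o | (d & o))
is never true.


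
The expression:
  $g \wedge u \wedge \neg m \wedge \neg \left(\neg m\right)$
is never true.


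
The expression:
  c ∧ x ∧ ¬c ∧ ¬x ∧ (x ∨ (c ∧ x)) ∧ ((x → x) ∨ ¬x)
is never true.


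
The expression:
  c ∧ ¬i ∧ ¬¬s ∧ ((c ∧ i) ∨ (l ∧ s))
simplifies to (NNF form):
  c ∧ l ∧ s ∧ ¬i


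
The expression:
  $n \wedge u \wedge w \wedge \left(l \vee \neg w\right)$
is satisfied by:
  {u: True, w: True, n: True, l: True}


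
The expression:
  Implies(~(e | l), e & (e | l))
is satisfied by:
  {l: True, e: True}
  {l: True, e: False}
  {e: True, l: False}


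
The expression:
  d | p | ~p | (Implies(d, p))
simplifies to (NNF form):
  True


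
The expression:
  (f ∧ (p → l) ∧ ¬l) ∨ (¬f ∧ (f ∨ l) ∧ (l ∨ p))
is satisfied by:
  {l: True, p: False, f: False}
  {l: True, p: True, f: False}
  {f: True, p: False, l: False}


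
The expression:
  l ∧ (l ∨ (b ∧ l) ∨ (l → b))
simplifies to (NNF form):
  l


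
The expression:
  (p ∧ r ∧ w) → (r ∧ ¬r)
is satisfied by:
  {p: False, r: False, w: False}
  {w: True, p: False, r: False}
  {r: True, p: False, w: False}
  {w: True, r: True, p: False}
  {p: True, w: False, r: False}
  {w: True, p: True, r: False}
  {r: True, p: True, w: False}


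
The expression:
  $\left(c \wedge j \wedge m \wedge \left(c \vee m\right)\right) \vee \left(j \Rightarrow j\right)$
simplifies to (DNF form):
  $\text{True}$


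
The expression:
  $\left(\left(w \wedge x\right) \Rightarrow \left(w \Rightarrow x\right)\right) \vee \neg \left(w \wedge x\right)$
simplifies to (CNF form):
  $\text{True}$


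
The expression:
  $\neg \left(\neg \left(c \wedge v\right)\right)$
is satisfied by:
  {c: True, v: True}


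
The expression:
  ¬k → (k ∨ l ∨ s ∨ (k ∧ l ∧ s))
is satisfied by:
  {k: True, l: True, s: True}
  {k: True, l: True, s: False}
  {k: True, s: True, l: False}
  {k: True, s: False, l: False}
  {l: True, s: True, k: False}
  {l: True, s: False, k: False}
  {s: True, l: False, k: False}


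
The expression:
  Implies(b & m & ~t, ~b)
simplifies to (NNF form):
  t | ~b | ~m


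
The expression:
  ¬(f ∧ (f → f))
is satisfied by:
  {f: False}


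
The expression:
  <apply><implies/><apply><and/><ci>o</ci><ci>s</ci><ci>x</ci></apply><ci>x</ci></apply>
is always true.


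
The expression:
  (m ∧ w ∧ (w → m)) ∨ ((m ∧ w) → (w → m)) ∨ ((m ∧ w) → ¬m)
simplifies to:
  True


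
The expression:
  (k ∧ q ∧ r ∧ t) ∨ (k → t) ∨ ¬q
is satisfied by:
  {t: True, k: False, q: False}
  {k: False, q: False, t: False}
  {t: True, q: True, k: False}
  {q: True, k: False, t: False}
  {t: True, k: True, q: False}
  {k: True, t: False, q: False}
  {t: True, q: True, k: True}


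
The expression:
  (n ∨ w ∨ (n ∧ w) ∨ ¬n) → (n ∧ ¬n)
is never true.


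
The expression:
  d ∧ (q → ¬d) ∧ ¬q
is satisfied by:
  {d: True, q: False}


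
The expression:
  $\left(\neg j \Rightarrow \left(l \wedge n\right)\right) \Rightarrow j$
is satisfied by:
  {j: True, l: False, n: False}
  {l: False, n: False, j: False}
  {j: True, n: True, l: False}
  {n: True, l: False, j: False}
  {j: True, l: True, n: False}
  {l: True, j: False, n: False}
  {j: True, n: True, l: True}


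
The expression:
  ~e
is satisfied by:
  {e: False}


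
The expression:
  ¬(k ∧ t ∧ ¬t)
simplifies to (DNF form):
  True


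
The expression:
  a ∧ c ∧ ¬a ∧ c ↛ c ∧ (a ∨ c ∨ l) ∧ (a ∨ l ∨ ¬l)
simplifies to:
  False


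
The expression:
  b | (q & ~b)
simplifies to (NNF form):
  b | q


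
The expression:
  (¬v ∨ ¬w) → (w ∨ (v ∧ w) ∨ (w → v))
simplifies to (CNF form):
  True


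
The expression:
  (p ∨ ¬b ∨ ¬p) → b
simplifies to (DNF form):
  b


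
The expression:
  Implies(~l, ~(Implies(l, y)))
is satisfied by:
  {l: True}


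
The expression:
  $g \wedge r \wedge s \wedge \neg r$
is never true.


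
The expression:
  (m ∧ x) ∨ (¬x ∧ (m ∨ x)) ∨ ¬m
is always true.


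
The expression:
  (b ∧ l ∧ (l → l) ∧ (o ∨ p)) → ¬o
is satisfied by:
  {l: False, o: False, b: False}
  {b: True, l: False, o: False}
  {o: True, l: False, b: False}
  {b: True, o: True, l: False}
  {l: True, b: False, o: False}
  {b: True, l: True, o: False}
  {o: True, l: True, b: False}


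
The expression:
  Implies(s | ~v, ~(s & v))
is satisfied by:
  {s: False, v: False}
  {v: True, s: False}
  {s: True, v: False}


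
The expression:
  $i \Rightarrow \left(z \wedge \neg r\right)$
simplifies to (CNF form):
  $\left(z \vee \neg i\right) \wedge \left(\neg i \vee \neg r\right)$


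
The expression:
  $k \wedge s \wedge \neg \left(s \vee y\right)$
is never true.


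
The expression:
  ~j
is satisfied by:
  {j: False}


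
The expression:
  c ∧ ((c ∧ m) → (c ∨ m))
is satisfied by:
  {c: True}


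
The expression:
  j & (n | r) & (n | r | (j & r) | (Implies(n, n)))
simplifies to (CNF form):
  j & (n | r)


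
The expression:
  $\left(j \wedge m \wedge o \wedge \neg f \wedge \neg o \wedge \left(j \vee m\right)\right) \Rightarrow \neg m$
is always true.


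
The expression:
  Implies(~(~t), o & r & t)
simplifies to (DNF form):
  ~t | (o & r)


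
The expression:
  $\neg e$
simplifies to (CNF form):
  $\neg e$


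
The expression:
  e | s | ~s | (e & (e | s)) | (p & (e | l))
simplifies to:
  True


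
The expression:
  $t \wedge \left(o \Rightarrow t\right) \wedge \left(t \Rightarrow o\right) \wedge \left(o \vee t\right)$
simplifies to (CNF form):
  $o \wedge t$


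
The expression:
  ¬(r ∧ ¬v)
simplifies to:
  v ∨ ¬r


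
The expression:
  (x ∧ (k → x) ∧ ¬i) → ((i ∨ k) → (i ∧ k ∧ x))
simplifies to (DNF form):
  i ∨ ¬k ∨ ¬x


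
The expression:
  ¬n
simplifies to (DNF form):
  ¬n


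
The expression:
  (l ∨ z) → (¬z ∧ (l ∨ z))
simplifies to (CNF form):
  ¬z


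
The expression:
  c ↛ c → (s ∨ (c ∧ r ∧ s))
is always true.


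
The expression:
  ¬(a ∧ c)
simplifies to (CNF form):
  ¬a ∨ ¬c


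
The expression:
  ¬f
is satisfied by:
  {f: False}


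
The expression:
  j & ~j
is never true.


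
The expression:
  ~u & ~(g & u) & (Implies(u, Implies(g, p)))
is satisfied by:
  {u: False}


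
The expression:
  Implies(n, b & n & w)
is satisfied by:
  {w: True, b: True, n: False}
  {w: True, b: False, n: False}
  {b: True, w: False, n: False}
  {w: False, b: False, n: False}
  {n: True, w: True, b: True}


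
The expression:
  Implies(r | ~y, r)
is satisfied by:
  {r: True, y: True}
  {r: True, y: False}
  {y: True, r: False}


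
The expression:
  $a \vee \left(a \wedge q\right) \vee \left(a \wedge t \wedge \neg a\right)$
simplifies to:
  $a$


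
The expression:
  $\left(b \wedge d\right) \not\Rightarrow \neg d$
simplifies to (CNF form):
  $b \wedge d$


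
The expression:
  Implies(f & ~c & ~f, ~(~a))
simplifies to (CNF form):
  True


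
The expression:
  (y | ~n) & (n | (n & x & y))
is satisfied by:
  {y: True, n: True}


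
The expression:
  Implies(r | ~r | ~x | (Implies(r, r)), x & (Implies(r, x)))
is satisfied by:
  {x: True}


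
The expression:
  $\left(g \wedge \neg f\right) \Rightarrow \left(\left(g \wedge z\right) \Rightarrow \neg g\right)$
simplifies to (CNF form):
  $f \vee \neg g \vee \neg z$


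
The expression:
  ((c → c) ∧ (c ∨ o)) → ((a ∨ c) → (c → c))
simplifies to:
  True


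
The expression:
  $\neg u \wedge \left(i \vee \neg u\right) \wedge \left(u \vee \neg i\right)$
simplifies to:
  $\neg i \wedge \neg u$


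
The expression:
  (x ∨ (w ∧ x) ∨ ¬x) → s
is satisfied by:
  {s: True}


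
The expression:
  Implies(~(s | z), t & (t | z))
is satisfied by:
  {t: True, z: True, s: True}
  {t: True, z: True, s: False}
  {t: True, s: True, z: False}
  {t: True, s: False, z: False}
  {z: True, s: True, t: False}
  {z: True, s: False, t: False}
  {s: True, z: False, t: False}


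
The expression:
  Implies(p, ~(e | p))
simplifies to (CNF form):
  ~p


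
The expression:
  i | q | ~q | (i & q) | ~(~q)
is always true.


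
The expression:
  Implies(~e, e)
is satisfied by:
  {e: True}


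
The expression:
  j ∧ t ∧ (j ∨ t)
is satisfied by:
  {t: True, j: True}


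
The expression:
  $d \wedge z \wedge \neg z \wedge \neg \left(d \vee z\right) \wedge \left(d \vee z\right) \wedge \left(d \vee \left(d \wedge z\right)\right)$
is never true.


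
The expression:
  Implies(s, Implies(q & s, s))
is always true.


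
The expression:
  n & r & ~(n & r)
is never true.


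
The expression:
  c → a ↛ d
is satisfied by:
  {a: True, c: False, d: False}
  {a: False, c: False, d: False}
  {d: True, a: True, c: False}
  {d: True, a: False, c: False}
  {c: True, a: True, d: False}


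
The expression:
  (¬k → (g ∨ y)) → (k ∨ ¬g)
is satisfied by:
  {k: True, g: False}
  {g: False, k: False}
  {g: True, k: True}


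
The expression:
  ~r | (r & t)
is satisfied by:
  {t: True, r: False}
  {r: False, t: False}
  {r: True, t: True}
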